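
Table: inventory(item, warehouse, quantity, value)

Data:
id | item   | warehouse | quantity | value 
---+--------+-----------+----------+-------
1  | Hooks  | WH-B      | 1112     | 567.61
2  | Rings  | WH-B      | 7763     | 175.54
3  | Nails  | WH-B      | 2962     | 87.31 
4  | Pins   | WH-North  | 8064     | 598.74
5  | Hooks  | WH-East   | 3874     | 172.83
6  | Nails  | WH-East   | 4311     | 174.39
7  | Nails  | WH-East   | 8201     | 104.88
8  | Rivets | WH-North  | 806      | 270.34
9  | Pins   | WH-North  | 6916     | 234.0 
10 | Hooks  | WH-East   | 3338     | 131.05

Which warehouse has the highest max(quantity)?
SELECT warehouse, MAX(quantity) as val
FROM inventory
GROUP BY warehouse
ORDER BY val DESC
LIMIT 1

Result: WH-East with max(quantity) = 8201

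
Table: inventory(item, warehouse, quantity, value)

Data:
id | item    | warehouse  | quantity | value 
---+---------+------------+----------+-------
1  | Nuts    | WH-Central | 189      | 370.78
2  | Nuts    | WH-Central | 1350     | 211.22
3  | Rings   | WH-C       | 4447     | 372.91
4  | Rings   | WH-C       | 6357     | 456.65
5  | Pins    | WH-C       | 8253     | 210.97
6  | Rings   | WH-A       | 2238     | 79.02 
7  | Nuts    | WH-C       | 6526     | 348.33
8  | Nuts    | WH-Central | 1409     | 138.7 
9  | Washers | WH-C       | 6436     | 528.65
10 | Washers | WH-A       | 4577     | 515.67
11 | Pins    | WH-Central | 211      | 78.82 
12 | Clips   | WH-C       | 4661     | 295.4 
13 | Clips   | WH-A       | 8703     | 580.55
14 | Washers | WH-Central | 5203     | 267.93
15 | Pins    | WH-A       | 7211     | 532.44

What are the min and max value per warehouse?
SELECT warehouse, MIN(value), MAX(value)
FROM inventory
GROUP BY warehouse

Result:
  WH-A: min=79.02, max=580.55
  WH-C: min=210.97, max=528.65
  WH-Central: min=78.82, max=370.78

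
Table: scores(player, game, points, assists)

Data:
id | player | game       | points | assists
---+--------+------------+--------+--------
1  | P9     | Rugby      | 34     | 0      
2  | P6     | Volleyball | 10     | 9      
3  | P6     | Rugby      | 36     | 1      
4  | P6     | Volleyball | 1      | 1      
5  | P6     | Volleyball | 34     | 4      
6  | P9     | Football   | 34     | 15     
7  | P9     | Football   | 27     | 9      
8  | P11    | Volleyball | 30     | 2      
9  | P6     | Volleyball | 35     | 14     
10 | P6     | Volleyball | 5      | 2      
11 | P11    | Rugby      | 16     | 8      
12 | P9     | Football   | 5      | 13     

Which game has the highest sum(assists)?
SELECT game, SUM(assists) as val
FROM scores
GROUP BY game
ORDER BY val DESC
LIMIT 1

Result: Football with sum(assists) = 37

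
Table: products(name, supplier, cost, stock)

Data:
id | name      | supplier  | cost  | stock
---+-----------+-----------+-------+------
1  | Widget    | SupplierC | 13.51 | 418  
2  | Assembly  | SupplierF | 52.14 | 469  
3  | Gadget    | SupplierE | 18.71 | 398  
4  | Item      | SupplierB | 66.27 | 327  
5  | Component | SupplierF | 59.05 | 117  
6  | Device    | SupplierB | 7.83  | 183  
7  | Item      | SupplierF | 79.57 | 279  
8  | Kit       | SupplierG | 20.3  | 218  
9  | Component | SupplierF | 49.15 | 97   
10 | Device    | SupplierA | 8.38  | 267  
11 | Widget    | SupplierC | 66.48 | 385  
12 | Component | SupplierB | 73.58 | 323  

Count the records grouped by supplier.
SELECT supplier, COUNT(*) as count
FROM products
GROUP BY supplier

Result:
  SupplierA: 1
  SupplierB: 3
  SupplierC: 2
  SupplierE: 1
  SupplierF: 4
  SupplierG: 1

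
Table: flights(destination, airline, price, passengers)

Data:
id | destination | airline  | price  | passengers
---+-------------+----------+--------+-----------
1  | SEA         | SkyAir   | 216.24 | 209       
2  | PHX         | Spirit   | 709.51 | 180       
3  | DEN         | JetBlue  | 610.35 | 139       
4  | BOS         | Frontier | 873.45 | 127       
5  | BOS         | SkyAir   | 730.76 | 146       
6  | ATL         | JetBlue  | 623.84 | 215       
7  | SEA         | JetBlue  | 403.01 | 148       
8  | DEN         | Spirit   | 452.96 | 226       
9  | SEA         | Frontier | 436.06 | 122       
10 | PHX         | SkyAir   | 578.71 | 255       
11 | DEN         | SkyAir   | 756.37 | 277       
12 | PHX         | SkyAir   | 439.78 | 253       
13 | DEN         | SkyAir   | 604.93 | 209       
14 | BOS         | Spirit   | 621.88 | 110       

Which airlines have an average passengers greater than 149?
SELECT airline, AVG(passengers)
FROM flights
GROUP BY airline
HAVING AVG(passengers) > 149

Result:
  JetBlue: avg=167.33
  SkyAir: avg=224.83
  Spirit: avg=172.00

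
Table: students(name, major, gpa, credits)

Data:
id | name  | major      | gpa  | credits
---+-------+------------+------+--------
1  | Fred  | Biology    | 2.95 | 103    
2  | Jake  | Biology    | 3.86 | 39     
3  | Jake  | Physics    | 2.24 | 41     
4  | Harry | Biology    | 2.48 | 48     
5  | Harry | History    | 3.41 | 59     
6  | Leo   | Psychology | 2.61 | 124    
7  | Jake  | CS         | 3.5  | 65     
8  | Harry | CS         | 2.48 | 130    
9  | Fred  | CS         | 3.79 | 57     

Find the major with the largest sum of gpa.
SELECT major, SUM(gpa) as val
FROM students
GROUP BY major
ORDER BY val DESC
LIMIT 1

Result: CS with sum(gpa) = 9.77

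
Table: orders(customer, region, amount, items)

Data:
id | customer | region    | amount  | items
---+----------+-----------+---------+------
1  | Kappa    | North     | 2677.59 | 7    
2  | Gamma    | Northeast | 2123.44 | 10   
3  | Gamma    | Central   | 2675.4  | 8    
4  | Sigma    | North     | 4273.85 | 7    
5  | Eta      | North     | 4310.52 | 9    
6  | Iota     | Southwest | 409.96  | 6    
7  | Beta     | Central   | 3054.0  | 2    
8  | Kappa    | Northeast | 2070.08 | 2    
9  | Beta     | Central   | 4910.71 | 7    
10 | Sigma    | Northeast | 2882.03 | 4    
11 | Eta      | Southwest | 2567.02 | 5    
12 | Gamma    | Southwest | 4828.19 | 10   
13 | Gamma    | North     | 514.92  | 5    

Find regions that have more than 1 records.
SELECT region, COUNT(*) as cnt
FROM orders
GROUP BY region
HAVING COUNT(*) > 1

Result:
  Central: 3
  North: 4
  Northeast: 3
  Southwest: 3

Note: HAVING filters groups after aggregation, WHERE filters rows before.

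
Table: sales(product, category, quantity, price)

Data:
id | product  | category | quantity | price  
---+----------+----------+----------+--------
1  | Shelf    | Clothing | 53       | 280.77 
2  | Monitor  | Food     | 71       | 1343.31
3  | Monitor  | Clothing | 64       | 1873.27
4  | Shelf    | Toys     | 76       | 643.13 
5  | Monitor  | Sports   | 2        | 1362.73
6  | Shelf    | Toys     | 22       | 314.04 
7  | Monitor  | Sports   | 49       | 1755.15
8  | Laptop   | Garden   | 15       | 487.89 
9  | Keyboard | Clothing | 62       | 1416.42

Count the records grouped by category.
SELECT category, COUNT(*) as count
FROM sales
GROUP BY category

Result:
  Clothing: 3
  Food: 1
  Garden: 1
  Sports: 2
  Toys: 2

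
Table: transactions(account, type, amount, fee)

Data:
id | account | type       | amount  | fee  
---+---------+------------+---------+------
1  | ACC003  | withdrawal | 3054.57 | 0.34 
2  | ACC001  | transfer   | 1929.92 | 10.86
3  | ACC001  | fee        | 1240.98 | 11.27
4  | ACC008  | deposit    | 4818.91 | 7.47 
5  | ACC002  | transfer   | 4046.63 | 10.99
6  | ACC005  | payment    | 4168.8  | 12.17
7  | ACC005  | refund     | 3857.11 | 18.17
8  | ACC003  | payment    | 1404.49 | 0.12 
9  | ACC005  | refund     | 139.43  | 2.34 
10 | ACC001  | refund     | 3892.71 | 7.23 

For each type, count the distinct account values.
SELECT type, COUNT(DISTINCT account)
FROM transactions
GROUP BY type

Result:
  deposit: 1 distinct
  fee: 1 distinct
  payment: 2 distinct
  refund: 2 distinct
  transfer: 2 distinct
  withdrawal: 1 distinct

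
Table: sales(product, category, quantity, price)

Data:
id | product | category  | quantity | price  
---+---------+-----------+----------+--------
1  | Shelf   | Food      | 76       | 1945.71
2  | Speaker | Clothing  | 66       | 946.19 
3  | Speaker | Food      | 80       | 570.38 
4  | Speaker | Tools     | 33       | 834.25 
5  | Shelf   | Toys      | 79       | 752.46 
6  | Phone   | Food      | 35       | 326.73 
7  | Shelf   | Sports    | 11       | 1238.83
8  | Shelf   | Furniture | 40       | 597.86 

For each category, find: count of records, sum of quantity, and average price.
SELECT category,
       COUNT(*) as cnt,
       SUM(quantity) as total_quantity,
       AVG(price) as avg_price
FROM sales
GROUP BY category

Result:
  Clothing: 1 records, 66 total quantity, 946.19 avg price
  Food: 3 records, 191 total quantity, 947.61 avg price
  Furniture: 1 records, 40 total quantity, 597.86 avg price
  Sports: 1 records, 11 total quantity, 1238.83 avg price
  Tools: 1 records, 33 total quantity, 834.25 avg price
  Toys: 1 records, 79 total quantity, 752.46 avg price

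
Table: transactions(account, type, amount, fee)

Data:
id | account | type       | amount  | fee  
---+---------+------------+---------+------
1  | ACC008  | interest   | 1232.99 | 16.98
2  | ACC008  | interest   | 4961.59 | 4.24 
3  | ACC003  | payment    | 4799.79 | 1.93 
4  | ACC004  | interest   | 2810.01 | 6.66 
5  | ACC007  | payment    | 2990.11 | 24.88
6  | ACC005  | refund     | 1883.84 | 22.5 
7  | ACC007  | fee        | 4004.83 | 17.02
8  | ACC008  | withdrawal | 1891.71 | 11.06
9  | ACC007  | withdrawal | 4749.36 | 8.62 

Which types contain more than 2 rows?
SELECT type, COUNT(*) as cnt
FROM transactions
GROUP BY type
HAVING COUNT(*) > 2

Result:
  interest: 3

Note: HAVING filters groups after aggregation, WHERE filters rows before.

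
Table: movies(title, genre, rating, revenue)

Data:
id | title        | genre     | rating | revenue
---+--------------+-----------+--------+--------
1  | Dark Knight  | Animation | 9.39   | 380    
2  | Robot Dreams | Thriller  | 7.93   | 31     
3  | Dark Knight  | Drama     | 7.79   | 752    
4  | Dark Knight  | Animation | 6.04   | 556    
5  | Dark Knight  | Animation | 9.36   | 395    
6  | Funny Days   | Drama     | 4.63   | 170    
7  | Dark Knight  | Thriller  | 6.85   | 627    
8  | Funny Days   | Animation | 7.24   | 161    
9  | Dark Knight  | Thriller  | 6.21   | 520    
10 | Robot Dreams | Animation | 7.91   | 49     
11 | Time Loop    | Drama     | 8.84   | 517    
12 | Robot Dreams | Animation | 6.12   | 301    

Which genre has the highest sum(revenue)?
SELECT genre, SUM(revenue) as val
FROM movies
GROUP BY genre
ORDER BY val DESC
LIMIT 1

Result: Animation with sum(revenue) = 1842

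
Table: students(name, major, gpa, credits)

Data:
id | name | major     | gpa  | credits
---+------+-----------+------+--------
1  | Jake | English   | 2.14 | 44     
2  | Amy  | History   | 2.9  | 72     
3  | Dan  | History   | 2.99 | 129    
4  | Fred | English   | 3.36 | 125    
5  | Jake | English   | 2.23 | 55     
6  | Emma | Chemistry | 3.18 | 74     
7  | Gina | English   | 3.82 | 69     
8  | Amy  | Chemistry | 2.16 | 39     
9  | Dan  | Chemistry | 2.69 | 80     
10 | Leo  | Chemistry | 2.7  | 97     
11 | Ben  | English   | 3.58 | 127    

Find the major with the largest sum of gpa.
SELECT major, SUM(gpa) as val
FROM students
GROUP BY major
ORDER BY val DESC
LIMIT 1

Result: English with sum(gpa) = 15.13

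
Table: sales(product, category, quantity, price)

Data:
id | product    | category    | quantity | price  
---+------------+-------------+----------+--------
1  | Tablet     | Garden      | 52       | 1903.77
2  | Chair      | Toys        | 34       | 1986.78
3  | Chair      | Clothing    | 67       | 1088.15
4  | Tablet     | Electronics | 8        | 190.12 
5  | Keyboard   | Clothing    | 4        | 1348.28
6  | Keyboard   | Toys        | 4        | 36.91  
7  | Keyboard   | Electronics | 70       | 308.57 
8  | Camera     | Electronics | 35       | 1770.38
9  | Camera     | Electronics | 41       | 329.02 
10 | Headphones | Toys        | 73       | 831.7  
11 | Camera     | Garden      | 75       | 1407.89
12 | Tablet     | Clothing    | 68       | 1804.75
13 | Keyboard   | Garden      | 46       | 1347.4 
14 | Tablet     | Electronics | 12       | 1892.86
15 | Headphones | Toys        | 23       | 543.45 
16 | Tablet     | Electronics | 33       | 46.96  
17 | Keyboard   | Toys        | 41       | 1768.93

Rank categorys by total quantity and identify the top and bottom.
SELECT category, SUM(quantity)
FROM sales
GROUP BY category
ORDER BY SUM(quantity)

All groups:
  Clothing: 139
  Garden: 173
  Toys: 175
  Electronics: 199

Highest: Electronics (199)
Lowest: Clothing (139)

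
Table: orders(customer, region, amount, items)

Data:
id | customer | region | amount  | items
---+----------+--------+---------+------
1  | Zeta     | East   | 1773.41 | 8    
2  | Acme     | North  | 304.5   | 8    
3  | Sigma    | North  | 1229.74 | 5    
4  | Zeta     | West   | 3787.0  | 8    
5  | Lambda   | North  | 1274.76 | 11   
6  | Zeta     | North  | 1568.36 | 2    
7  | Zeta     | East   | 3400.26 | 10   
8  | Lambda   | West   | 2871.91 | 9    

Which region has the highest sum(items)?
SELECT region, SUM(items) as val
FROM orders
GROUP BY region
ORDER BY val DESC
LIMIT 1

Result: North with sum(items) = 26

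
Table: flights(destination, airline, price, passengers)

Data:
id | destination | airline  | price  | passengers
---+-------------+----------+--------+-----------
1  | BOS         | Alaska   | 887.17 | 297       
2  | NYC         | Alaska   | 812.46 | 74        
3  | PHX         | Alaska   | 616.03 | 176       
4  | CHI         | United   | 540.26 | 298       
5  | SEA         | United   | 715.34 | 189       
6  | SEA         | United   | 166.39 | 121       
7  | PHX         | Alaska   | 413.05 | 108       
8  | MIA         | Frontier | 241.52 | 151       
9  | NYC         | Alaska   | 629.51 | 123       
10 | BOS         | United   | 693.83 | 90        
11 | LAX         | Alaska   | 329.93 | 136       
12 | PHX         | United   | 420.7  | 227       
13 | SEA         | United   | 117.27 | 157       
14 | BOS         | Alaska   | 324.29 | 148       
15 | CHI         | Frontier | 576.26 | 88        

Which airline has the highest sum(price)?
SELECT airline, SUM(price) as val
FROM flights
GROUP BY airline
ORDER BY val DESC
LIMIT 1

Result: Alaska with sum(price) = 4012.44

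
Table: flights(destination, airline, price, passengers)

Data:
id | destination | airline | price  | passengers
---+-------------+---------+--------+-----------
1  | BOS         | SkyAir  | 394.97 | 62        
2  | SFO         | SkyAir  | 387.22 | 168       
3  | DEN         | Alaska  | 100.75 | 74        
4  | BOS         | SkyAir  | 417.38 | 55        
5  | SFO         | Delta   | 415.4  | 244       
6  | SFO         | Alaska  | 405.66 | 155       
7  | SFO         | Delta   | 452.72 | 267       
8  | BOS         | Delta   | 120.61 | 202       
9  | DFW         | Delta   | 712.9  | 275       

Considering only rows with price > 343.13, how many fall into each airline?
SELECT airline, COUNT(*)
FROM flights
WHERE price > 343.13
GROUP BY airline

Note: WHERE filters rows before grouping.

Result:
  Alaska: 1
  Delta: 3
  SkyAir: 3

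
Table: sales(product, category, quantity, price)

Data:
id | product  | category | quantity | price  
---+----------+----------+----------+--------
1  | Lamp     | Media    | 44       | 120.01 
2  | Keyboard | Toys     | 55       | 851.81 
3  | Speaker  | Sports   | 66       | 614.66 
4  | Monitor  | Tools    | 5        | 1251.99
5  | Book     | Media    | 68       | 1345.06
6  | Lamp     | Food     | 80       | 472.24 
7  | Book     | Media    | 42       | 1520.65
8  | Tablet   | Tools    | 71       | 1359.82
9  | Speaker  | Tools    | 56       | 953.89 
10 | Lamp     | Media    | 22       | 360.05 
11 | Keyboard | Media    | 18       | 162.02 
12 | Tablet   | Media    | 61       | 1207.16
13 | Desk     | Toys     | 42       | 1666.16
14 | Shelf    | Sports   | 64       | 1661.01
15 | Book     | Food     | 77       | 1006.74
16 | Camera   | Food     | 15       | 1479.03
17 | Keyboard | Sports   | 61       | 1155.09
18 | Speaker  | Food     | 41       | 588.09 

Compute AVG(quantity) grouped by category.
SELECT category, AVG(quantity) as result
FROM sales
GROUP BY category

Result:
  Food: 53.25
  Media: 42.50
  Sports: 63.67
  Tools: 44.00
  Toys: 48.50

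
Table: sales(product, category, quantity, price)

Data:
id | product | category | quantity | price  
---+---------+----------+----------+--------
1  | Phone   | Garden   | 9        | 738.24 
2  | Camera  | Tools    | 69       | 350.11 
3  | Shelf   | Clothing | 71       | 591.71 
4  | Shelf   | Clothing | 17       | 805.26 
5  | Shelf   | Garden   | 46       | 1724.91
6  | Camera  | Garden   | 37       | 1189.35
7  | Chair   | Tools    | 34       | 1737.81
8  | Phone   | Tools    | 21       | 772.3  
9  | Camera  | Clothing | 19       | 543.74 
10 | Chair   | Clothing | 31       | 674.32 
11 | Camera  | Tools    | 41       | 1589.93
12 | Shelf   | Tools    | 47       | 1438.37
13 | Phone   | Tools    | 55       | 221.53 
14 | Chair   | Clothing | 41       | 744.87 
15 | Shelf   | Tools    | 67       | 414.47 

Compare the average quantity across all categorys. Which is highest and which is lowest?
SELECT category, AVG(quantity)
FROM sales
GROUP BY category
ORDER BY AVG(quantity)

All groups:
  Garden: 30.67
  Clothing: 35.80
  Tools: 47.71

Highest: Tools (47.71)
Lowest: Garden (30.67)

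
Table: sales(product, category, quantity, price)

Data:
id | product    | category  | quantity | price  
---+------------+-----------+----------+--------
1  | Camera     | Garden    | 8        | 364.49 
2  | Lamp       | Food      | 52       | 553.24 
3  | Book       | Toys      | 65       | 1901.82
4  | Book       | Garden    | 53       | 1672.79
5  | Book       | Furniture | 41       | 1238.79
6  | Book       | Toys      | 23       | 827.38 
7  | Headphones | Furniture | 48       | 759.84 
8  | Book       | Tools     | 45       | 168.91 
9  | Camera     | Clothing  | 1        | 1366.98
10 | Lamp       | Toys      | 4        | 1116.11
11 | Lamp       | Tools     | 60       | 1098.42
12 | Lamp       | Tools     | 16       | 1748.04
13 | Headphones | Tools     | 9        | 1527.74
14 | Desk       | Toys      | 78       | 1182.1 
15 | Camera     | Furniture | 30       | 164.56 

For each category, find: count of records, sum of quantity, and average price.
SELECT category,
       COUNT(*) as cnt,
       SUM(quantity) as total_quantity,
       AVG(price) as avg_price
FROM sales
GROUP BY category

Result:
  Clothing: 1 records, 1 total quantity, 1366.98 avg price
  Food: 1 records, 52 total quantity, 553.24 avg price
  Furniture: 3 records, 119 total quantity, 721.06 avg price
  Garden: 2 records, 61 total quantity, 1018.64 avg price
  Tools: 4 records, 130 total quantity, 1135.78 avg price
  Toys: 4 records, 170 total quantity, 1256.85 avg price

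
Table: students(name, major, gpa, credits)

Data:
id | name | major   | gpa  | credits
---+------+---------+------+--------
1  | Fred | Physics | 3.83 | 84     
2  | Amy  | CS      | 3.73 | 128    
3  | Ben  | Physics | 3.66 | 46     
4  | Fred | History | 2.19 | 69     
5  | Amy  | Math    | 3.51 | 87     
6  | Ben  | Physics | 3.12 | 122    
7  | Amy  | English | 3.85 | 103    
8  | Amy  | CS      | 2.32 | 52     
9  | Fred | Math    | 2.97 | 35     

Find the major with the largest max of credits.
SELECT major, MAX(credits) as val
FROM students
GROUP BY major
ORDER BY val DESC
LIMIT 1

Result: CS with max(credits) = 128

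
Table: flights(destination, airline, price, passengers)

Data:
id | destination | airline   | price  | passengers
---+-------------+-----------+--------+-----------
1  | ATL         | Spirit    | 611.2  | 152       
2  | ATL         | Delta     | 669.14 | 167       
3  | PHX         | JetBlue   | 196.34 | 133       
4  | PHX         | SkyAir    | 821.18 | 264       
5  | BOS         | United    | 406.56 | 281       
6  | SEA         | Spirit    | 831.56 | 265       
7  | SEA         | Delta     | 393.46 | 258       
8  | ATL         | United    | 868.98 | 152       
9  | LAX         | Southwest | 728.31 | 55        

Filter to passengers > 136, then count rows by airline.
SELECT airline, COUNT(*)
FROM flights
WHERE passengers > 136
GROUP BY airline

Note: WHERE filters rows before grouping.

Result:
  Delta: 2
  SkyAir: 1
  Spirit: 2
  United: 2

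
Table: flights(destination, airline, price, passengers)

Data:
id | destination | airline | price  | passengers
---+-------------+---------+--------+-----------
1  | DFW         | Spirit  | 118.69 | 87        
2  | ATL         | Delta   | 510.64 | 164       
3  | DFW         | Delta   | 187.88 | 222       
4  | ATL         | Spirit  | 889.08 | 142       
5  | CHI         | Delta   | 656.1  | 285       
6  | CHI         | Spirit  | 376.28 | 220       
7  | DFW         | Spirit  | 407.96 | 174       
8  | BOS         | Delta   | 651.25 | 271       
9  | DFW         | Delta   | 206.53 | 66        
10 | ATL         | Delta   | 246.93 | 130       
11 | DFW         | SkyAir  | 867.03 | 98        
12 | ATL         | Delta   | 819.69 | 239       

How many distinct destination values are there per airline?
SELECT airline, COUNT(DISTINCT destination)
FROM flights
GROUP BY airline

Result:
  Delta: 4 distinct
  SkyAir: 1 distinct
  Spirit: 3 distinct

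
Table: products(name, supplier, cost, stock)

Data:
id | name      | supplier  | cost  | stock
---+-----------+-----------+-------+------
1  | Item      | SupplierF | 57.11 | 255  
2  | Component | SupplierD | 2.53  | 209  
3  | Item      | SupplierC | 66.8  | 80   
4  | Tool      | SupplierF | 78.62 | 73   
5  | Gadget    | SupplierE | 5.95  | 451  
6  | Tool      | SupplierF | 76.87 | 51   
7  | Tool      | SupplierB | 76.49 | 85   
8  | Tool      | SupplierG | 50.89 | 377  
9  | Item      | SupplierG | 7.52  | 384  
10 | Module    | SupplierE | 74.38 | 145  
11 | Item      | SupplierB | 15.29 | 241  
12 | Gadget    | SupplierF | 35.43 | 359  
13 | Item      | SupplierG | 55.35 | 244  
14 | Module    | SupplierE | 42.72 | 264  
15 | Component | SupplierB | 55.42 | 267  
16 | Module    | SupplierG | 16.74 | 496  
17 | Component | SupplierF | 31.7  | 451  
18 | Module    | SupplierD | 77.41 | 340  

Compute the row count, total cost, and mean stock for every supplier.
SELECT supplier,
       COUNT(*) as cnt,
       SUM(cost) as total_cost,
       AVG(stock) as avg_stock
FROM products
GROUP BY supplier

Result:
  SupplierB: 3 records, 147.20 total cost, 197.67 avg stock
  SupplierC: 1 records, 66.80 total cost, 80.00 avg stock
  SupplierD: 2 records, 79.94 total cost, 274.50 avg stock
  SupplierE: 3 records, 123.05 total cost, 286.67 avg stock
  SupplierF: 5 records, 279.73 total cost, 237.80 avg stock
  SupplierG: 4 records, 130.50 total cost, 375.25 avg stock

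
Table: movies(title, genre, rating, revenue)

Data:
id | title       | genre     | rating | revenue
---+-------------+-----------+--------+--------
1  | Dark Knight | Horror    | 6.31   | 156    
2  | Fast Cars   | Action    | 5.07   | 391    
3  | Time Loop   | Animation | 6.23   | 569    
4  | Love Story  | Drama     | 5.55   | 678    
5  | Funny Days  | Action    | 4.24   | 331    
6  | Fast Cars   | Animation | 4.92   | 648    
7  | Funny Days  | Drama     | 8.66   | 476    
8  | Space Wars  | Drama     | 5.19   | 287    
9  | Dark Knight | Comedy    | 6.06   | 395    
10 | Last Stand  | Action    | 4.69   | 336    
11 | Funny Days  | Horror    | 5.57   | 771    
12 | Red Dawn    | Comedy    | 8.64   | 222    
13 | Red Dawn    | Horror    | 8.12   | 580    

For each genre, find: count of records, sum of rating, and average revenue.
SELECT genre,
       COUNT(*) as cnt,
       SUM(rating) as total_rating,
       AVG(revenue) as avg_revenue
FROM movies
GROUP BY genre

Result:
  Action: 3 records, 14.00 total rating, 352.67 avg revenue
  Animation: 2 records, 11.15 total rating, 608.50 avg revenue
  Comedy: 2 records, 14.70 total rating, 308.50 avg revenue
  Drama: 3 records, 19.40 total rating, 480.33 avg revenue
  Horror: 3 records, 20.00 total rating, 502.33 avg revenue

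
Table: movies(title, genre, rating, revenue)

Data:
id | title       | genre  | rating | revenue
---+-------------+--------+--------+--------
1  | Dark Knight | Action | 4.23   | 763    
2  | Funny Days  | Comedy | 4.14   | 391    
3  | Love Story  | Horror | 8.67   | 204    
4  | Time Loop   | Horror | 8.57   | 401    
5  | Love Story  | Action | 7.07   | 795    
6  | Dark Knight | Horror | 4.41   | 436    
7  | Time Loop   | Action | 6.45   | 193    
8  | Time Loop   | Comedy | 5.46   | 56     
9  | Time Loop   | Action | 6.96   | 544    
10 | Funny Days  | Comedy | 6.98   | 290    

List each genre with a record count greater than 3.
SELECT genre, COUNT(*) as cnt
FROM movies
GROUP BY genre
HAVING COUNT(*) > 3

Result:
  Action: 4

Note: HAVING filters groups after aggregation, WHERE filters rows before.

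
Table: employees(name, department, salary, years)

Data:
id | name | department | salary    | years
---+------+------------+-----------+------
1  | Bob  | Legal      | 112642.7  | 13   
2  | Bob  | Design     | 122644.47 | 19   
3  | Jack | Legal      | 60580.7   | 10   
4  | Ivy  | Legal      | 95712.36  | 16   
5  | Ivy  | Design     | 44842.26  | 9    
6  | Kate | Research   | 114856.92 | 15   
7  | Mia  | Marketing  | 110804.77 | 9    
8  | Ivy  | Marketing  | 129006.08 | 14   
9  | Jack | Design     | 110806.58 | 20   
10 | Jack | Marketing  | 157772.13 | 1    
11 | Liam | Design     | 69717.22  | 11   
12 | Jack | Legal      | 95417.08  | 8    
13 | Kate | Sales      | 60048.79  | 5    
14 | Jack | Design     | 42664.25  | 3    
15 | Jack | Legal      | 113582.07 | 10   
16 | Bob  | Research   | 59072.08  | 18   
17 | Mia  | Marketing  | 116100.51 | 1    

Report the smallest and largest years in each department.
SELECT department, MIN(years), MAX(years)
FROM employees
GROUP BY department

Result:
  Design: min=3, max=20
  Legal: min=8, max=16
  Marketing: min=1, max=14
  Research: min=15, max=18
  Sales: min=5, max=5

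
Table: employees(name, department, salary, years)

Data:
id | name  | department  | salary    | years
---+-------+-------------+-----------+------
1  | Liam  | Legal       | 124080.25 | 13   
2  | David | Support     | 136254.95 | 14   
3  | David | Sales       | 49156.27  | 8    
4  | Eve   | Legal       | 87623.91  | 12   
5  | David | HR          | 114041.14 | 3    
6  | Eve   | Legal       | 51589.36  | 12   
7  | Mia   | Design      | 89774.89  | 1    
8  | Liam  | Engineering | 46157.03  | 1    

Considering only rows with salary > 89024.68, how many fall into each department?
SELECT department, COUNT(*)
FROM employees
WHERE salary > 89024.68
GROUP BY department

Note: WHERE filters rows before grouping.

Result:
  Design: 1
  HR: 1
  Legal: 1
  Support: 1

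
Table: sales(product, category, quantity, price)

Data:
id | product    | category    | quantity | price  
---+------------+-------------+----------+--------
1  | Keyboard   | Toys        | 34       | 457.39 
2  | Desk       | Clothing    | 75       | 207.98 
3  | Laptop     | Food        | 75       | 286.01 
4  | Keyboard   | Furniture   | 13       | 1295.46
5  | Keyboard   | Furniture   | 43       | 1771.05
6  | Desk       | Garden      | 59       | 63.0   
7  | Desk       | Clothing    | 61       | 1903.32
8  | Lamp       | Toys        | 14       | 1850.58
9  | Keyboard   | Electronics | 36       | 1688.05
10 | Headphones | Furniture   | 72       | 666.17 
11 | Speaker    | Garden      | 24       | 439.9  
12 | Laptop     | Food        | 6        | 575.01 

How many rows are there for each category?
SELECT category, COUNT(*) as count
FROM sales
GROUP BY category

Result:
  Clothing: 2
  Electronics: 1
  Food: 2
  Furniture: 3
  Garden: 2
  Toys: 2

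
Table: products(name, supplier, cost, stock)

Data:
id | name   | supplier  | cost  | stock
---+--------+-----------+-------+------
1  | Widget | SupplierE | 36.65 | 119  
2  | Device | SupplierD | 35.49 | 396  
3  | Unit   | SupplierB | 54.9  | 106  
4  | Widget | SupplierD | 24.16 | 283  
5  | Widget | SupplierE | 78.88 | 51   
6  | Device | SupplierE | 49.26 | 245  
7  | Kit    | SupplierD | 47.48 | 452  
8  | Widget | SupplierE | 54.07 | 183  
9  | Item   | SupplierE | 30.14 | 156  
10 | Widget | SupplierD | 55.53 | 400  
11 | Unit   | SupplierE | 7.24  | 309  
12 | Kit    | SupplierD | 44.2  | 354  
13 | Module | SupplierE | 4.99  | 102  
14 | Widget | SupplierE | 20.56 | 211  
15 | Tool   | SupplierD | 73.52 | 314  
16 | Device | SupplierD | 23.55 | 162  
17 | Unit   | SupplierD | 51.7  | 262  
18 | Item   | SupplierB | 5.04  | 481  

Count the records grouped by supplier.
SELECT supplier, COUNT(*) as count
FROM products
GROUP BY supplier

Result:
  SupplierB: 2
  SupplierD: 8
  SupplierE: 8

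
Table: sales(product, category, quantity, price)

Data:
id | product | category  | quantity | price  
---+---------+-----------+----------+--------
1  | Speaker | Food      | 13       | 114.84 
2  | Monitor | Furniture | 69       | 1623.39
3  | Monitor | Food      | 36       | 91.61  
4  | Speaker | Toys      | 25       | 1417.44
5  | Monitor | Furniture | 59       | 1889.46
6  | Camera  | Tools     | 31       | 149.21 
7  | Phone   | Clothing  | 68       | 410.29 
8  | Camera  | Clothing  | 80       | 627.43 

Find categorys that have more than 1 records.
SELECT category, COUNT(*) as cnt
FROM sales
GROUP BY category
HAVING COUNT(*) > 1

Result:
  Clothing: 2
  Food: 2
  Furniture: 2

Note: HAVING filters groups after aggregation, WHERE filters rows before.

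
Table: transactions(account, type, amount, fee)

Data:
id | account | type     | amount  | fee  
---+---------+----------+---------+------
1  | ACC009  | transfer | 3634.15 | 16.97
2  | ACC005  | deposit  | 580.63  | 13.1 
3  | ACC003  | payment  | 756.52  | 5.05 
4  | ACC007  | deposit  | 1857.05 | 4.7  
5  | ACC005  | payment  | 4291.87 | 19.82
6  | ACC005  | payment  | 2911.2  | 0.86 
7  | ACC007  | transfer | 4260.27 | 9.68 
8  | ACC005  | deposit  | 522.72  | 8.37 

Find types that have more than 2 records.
SELECT type, COUNT(*) as cnt
FROM transactions
GROUP BY type
HAVING COUNT(*) > 2

Result:
  deposit: 3
  payment: 3

Note: HAVING filters groups after aggregation, WHERE filters rows before.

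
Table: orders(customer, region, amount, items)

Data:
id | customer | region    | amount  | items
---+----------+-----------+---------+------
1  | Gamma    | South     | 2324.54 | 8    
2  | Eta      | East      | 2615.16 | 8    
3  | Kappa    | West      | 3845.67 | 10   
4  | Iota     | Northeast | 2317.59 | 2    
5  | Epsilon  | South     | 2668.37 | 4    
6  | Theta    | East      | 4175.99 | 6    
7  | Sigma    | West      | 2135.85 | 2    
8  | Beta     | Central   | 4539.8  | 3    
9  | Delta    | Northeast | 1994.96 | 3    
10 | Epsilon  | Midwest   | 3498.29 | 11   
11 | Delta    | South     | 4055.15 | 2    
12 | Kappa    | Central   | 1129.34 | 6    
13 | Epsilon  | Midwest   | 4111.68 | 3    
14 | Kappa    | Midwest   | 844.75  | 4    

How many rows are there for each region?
SELECT region, COUNT(*) as count
FROM orders
GROUP BY region

Result:
  Central: 2
  East: 2
  Midwest: 3
  Northeast: 2
  South: 3
  West: 2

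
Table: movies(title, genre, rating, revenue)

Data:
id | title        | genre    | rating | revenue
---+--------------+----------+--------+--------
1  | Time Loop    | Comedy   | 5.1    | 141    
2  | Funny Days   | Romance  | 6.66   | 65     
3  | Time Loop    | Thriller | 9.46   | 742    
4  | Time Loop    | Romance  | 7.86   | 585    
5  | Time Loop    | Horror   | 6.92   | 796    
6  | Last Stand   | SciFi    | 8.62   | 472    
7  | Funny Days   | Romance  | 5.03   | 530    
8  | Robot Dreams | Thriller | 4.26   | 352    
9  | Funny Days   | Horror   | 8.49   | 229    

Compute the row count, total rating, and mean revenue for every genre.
SELECT genre,
       COUNT(*) as cnt,
       SUM(rating) as total_rating,
       AVG(revenue) as avg_revenue
FROM movies
GROUP BY genre

Result:
  Comedy: 1 records, 5.10 total rating, 141.00 avg revenue
  Horror: 2 records, 15.41 total rating, 512.50 avg revenue
  Romance: 3 records, 19.55 total rating, 393.33 avg revenue
  SciFi: 1 records, 8.62 total rating, 472.00 avg revenue
  Thriller: 2 records, 13.72 total rating, 547.00 avg revenue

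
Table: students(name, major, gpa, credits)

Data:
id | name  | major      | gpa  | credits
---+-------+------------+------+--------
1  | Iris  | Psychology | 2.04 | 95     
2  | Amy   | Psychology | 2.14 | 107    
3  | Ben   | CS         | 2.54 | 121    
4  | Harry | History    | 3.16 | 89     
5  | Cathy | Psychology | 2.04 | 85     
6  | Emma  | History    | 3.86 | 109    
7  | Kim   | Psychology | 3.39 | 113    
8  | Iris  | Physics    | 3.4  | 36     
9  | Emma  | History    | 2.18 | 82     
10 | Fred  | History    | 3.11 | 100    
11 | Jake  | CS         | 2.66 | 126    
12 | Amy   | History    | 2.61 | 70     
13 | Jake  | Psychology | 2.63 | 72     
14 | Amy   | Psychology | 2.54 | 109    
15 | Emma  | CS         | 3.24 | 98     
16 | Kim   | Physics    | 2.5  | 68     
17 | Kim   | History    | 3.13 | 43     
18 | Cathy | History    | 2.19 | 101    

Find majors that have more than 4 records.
SELECT major, COUNT(*) as cnt
FROM students
GROUP BY major
HAVING COUNT(*) > 4

Result:
  History: 7
  Psychology: 6

Note: HAVING filters groups after aggregation, WHERE filters rows before.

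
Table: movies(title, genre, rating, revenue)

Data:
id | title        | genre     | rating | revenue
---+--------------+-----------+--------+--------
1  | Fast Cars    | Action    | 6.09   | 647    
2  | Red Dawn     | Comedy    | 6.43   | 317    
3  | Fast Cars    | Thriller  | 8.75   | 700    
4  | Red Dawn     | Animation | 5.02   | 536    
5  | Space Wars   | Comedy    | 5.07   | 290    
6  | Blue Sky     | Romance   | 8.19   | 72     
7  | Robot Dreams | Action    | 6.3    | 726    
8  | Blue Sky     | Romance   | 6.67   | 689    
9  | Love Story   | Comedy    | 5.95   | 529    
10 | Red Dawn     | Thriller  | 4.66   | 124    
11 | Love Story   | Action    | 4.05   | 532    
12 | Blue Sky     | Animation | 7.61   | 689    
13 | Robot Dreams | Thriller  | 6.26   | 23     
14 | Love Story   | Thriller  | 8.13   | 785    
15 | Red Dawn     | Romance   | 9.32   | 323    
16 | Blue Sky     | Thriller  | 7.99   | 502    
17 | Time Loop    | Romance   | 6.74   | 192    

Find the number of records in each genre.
SELECT genre, COUNT(*) as count
FROM movies
GROUP BY genre

Result:
  Action: 3
  Animation: 2
  Comedy: 3
  Romance: 4
  Thriller: 5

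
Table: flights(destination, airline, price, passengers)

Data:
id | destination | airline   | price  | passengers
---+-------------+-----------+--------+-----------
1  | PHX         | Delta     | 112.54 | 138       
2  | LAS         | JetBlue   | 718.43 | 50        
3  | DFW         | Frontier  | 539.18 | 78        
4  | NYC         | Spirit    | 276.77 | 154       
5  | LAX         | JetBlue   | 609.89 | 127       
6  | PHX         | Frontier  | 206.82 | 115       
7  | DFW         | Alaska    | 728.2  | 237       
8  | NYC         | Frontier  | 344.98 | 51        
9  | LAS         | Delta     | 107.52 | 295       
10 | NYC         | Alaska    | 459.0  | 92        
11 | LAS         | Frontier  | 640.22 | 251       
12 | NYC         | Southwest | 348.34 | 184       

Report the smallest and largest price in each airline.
SELECT airline, MIN(price), MAX(price)
FROM flights
GROUP BY airline

Result:
  Alaska: min=459.00, max=728.20
  Delta: min=107.52, max=112.54
  Frontier: min=206.82, max=640.22
  JetBlue: min=609.89, max=718.43
  Southwest: min=348.34, max=348.34
  Spirit: min=276.77, max=276.77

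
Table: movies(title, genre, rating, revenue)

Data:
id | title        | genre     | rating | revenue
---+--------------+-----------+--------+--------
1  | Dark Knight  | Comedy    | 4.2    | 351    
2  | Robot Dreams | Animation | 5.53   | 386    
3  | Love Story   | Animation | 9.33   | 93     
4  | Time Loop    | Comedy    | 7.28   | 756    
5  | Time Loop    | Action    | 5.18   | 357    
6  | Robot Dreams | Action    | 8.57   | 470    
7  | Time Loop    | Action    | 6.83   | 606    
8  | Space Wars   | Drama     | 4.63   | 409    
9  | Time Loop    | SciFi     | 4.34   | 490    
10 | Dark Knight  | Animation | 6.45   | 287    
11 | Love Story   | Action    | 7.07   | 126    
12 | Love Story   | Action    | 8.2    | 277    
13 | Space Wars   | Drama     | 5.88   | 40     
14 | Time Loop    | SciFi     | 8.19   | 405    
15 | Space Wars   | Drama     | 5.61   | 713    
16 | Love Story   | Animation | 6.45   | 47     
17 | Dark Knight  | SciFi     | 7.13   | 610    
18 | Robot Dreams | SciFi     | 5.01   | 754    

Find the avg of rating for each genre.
SELECT genre, AVG(rating) as result
FROM movies
GROUP BY genre

Result:
  Action: 7.17
  Animation: 6.94
  Comedy: 5.74
  Drama: 5.37
  SciFi: 6.17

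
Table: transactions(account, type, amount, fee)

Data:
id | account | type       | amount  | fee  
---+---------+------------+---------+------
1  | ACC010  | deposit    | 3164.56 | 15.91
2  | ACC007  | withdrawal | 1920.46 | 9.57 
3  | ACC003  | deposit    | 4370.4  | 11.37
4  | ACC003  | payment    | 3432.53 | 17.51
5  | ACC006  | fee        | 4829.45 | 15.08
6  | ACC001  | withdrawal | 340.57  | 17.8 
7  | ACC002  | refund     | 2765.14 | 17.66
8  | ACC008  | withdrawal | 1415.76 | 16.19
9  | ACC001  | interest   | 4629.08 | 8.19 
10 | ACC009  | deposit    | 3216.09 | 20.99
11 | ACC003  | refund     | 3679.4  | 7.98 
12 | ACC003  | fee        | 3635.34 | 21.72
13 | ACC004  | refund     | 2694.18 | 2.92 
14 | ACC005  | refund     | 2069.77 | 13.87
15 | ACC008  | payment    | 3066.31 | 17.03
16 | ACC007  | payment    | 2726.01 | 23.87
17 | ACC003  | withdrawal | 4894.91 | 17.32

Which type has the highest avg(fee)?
SELECT type, AVG(fee) as val
FROM transactions
GROUP BY type
ORDER BY val DESC
LIMIT 1

Result: payment with avg(fee) = 19.47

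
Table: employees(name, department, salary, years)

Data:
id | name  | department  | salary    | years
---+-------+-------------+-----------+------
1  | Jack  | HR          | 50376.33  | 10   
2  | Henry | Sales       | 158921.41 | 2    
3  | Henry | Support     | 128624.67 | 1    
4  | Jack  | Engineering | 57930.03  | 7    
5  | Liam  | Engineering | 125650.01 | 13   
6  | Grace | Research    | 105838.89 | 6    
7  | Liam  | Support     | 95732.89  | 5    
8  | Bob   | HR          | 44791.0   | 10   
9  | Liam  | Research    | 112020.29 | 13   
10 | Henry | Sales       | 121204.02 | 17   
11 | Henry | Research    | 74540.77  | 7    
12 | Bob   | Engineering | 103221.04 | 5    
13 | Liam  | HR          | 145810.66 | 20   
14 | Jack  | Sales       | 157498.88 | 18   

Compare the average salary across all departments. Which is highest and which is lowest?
SELECT department, AVG(salary)
FROM employees
GROUP BY department
ORDER BY AVG(salary)

All groups:
  HR: 80326.00
  Engineering: 95600.36
  Research: 97466.65
  Support: 112178.78
  Sales: 145874.77

Highest: Sales (145874.77)
Lowest: HR (80326.00)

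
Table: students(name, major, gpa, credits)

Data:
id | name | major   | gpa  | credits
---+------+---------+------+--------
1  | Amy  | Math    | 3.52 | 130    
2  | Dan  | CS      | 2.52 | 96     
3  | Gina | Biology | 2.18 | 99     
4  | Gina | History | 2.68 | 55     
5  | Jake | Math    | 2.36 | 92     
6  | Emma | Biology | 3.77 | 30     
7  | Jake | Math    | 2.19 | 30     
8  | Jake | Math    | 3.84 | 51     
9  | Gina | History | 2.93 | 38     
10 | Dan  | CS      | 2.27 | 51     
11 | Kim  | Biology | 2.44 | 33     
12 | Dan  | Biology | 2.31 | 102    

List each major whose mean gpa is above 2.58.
SELECT major, AVG(gpa)
FROM students
GROUP BY major
HAVING AVG(gpa) > 2.58

Result:
  Biology: avg=2.68
  History: avg=2.81
  Math: avg=2.98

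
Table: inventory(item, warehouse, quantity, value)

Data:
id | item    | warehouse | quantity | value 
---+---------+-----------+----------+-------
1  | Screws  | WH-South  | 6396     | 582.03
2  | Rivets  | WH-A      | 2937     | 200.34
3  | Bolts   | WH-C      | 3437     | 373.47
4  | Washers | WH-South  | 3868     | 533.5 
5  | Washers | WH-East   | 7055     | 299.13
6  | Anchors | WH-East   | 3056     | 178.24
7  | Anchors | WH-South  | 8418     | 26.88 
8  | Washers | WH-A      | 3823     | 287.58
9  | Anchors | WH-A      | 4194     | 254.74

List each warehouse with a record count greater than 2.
SELECT warehouse, COUNT(*) as cnt
FROM inventory
GROUP BY warehouse
HAVING COUNT(*) > 2

Result:
  WH-A: 3
  WH-South: 3

Note: HAVING filters groups after aggregation, WHERE filters rows before.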